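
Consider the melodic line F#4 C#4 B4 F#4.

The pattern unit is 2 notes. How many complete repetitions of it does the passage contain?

4 notes in groups of 2 gives 4/2 = 2 statements.
Starts: F#4, B4 — each up a 4th.

2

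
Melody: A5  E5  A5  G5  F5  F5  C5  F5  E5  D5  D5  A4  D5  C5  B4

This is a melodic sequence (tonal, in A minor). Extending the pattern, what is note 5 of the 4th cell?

With 5-note cells, note 5 of each statement runs F5, D5, B4.
One more down a 3rd gives G4.

G4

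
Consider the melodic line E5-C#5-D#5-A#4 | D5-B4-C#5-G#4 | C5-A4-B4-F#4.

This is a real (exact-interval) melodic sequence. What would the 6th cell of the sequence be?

Gb4 Eb4 F4 C4

Unit = 4 notes; the statements start on E5, D5, C5, moving down a 2nd each time.
Continuing the starts: Bb4 → Ab4 → Gb4.
So cell 6 is Gb4 Eb4 F4 C4.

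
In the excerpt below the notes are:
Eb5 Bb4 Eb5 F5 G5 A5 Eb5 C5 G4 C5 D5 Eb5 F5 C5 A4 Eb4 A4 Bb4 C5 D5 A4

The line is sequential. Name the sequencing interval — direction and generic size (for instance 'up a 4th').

Unit = 7 notes; the statements start on Eb5, C5, A4, moving down a 3rd each time.
Eb5 to C5 is down a 3rd.

down a 3rd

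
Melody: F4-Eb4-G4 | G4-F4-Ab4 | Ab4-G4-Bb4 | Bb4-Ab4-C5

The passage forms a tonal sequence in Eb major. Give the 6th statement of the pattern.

Unit = 3 notes; the statements start on F4, G4, Ab4, Bb4, moving up a 2nd each time.
Continuing the starts: C5 → D5.
Statement 6 starts on D5 and keeps the same diatonic contour: D5 C5 Eb5.

D5 C5 Eb5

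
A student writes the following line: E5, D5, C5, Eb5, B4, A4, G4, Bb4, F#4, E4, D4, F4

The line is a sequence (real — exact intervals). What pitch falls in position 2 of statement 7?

G#2

Grouping in 4s, the 2nd note of each cell is D5, A4, E4.
Carrying that down a 4th forward: B3 → F#3 → C#3 → G#2.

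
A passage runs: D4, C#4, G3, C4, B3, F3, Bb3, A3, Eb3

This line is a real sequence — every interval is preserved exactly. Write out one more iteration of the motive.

Unit = 3 notes; the statements start on D4, C4, Bb3, moving down a 2nd each time.
Statement 4 starts on Ab3 and keeps the same exact contour: Ab3 G3 Db3.

Ab3 G3 Db3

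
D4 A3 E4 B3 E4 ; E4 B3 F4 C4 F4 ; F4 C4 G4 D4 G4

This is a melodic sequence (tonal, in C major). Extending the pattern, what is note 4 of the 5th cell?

The unit is 5 notes. Position-4 pitches of the 3 shown cells: B3, C4, D4.
Extending up a 2nd: E4 → F4.

F4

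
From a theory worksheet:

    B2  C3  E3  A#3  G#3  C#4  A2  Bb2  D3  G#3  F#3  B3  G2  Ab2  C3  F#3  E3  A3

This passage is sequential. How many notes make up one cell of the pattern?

6

18 notes total. Splitting into 3 groups of 6:
B2 C3 E3 A#3 G#3 C#4 | A2 Bb2 D3 G#3 F#3 B3 | G2 Ab2 C3 F#3 E3 A3
Every group is a transposition down a 2nd of the one before; no shorter unit works.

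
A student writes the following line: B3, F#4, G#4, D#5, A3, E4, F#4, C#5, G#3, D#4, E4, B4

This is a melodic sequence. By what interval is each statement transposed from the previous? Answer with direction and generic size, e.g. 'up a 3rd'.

down a 2nd

With a 4-note motive the entries are B3, A3, G#3, each down a 2nd from the previous.
From B3 to A3: down a 2nd.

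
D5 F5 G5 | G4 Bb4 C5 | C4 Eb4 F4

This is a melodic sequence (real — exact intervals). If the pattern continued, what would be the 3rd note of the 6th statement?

Ab2

The unit is 3 notes. Position-3 pitches of the 3 shown cells: G5, C5, F4.
Each moves down a 5th. Continuing: Bb3 → Eb3 → Ab2.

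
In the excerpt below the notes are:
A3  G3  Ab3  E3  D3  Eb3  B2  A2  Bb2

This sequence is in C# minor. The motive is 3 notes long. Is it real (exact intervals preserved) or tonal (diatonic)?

Each cell has the same semitone pattern (-2, 1) — intervals are preserved exactly.
And G3 lies outside C# minor, so the sequence is real rather than tonal.

real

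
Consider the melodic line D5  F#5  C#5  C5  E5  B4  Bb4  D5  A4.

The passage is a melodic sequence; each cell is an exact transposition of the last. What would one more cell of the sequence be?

Ab4 C5 G4

Taking 3-note groups, the heads are D5, C5, Bb4: the pattern moves down a 2nd.
From Ab4 the exact shape gives Ab4 C5 G4.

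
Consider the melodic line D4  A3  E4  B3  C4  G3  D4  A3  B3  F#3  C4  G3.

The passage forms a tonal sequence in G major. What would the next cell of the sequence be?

A3 E3 B3 F#3

With a 4-note motive the entries are D4, C4, B3, each down a 2nd from the previous.
From A3 the diatonic shape gives A3 E3 B3 F#3.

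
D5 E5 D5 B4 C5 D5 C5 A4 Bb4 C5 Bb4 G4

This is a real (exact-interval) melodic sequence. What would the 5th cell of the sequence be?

Gb4 Ab4 Gb4 Eb4

The 4-note cells begin on D5, C5, Bb4 — each down a 2nd from the last.
Extending down a 2nd: Ab4 → Gb4.
From Gb4 the exact shape gives Gb4 Ab4 Gb4 Eb4.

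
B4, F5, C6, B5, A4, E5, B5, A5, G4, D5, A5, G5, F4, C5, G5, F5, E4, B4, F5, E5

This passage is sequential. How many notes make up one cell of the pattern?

Try groups of 4 (5 cells in 20 notes):
B4 F5 C6 B5 | A4 E5 B5 A5 | G4 D5 A5 G5 | F4 C5 G5 F5 | E4 B4 F5 E5
Each cell is the previous one down a 2nd — so the unit is 4 notes.

4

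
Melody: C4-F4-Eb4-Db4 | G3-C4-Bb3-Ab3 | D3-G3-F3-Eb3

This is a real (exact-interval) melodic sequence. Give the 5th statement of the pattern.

Unit = 4 notes; the statements start on C4, G3, D3, moving down a 4th each time.
Continuing the starts: A2 → E2.
So cell 5 is E2 A2 G2 F2.

E2 A2 G2 F2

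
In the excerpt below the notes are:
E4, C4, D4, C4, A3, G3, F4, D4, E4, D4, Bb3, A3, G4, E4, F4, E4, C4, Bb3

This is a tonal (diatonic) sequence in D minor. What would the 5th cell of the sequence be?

Bb4 G4 A4 G4 E4 D4

Unit = 6 notes; the statements start on E4, F4, G4, moving up a 2nd each time.
Continuing the starts: A4 → Bb4.
Statement 5 starts on Bb4 and keeps the same diatonic contour: Bb4 G4 A4 G4 E4 D4.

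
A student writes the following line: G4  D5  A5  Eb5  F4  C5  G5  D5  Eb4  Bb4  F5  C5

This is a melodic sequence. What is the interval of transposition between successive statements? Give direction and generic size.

Unit = 4 notes; the statements start on G4, F4, Eb4, moving down a 2nd each time.
From G4 to F4: down a 2nd.

down a 2nd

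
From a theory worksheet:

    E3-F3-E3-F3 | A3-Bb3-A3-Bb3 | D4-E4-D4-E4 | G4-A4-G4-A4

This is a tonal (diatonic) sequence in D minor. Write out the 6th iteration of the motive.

Unit = 4 notes; the statements start on E3, A3, D4, G4, moving up a 4th each time.
Continuing the starts: C5 → F5.
Statement 6 starts on F5 and keeps the same diatonic contour: F5 G5 F5 G5.

F5 G5 F5 G5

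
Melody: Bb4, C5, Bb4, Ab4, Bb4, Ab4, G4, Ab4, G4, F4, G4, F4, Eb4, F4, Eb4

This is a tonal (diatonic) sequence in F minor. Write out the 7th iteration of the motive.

Taking 3-note groups, the heads are Bb4, Ab4, G4, F4, Eb4: the pattern moves down a 2nd.
Continuing the starts: Db4 → C4.
Statement 7 starts on C4 and keeps the same diatonic contour: C4 Db4 C4.

C4 Db4 C4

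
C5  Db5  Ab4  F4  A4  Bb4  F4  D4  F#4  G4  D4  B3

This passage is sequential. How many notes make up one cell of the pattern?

There are 12 notes; a 4-note unit gives 3 cells:
C5 Db5 Ab4 F4 | A4 Bb4 F4 D4 | F#4 G4 D4 B3
That's a consistent down a 3rd shift per cell, and no other grouping gives one.

4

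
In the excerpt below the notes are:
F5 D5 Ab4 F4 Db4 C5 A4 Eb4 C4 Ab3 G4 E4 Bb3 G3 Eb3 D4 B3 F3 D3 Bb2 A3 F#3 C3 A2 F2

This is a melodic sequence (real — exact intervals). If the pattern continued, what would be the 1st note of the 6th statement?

E3

The unit is 5 notes. Position-1 pitches of the 5 shown cells: F5, C5, G4, D4, A3.
From A3, down a 4th gives E3.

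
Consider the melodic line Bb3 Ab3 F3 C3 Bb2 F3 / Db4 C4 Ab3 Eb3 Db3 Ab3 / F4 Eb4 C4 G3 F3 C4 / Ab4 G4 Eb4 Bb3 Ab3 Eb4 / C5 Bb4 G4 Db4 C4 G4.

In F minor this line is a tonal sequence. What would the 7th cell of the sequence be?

G5 F5 Db5 Ab4 G4 Db5

With a 6-note motive the entries are Bb3, Db4, F4, Ab4, C5, each up a 3rd from the previous.
Continuing the starts: Eb5 → G5.
From G5 the diatonic shape gives G5 F5 Db5 Ab4 G4 Db5.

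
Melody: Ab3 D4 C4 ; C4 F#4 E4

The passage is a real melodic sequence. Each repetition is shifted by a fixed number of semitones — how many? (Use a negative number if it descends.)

4

Taking 3-note groups, the heads are Ab3, C4: the pattern moves up a 3rd.
Ab3 to C4 spans +4 semitones.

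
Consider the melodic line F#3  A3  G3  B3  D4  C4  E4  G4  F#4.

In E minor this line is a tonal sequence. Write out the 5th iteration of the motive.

The 3-note cells begin on F#3, B3, E4 — each up a 4th from the last.
Extending up a 4th: A4 → D5.
From D5 the diatonic shape gives D5 F#5 E5.

D5 F#5 E5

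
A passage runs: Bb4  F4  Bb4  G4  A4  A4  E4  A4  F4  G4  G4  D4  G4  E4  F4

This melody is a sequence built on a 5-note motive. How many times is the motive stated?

15 notes in groups of 5 gives 15/5 = 3 statements.
Starts: Bb4, A4, G4 — each down a 2nd.

3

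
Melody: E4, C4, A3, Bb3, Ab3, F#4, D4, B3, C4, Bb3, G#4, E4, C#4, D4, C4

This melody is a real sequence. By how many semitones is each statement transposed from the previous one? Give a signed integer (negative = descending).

2

Unit = 5 notes; the statements start on E4, F#4, G#4, moving up a 2nd each time.
E4→F#4 is 66 − 64 = 2 semitones.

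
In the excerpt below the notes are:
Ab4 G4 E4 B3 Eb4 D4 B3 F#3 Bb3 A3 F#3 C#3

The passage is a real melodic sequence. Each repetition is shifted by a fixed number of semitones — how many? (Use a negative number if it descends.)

Taking 4-note groups, the heads are Ab4, Eb4, Bb3: the pattern moves down a 4th.
Counting half-steps from Ab4 to Eb4: -5.

-5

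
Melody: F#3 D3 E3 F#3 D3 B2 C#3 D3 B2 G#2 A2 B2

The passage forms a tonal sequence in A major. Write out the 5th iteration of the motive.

The 4-note cells begin on F#3, D3, B2 — each down a 3rd from the last.
Extending down a 3rd: G#2 → E2.
So cell 5 is E2 C#2 D2 E2.

E2 C#2 D2 E2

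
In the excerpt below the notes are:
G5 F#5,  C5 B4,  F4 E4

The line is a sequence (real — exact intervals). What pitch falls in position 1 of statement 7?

The unit is 2 notes. Position-1 pitches of the 3 shown cells: G5, C5, F4.
Carrying that down a 5th forward: Bb3 → Eb3 → Ab2 → Db2.

Db2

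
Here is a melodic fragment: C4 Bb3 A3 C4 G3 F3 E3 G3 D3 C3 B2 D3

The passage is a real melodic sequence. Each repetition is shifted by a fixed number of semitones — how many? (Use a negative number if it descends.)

The 4-note cells begin on C4, G3, D3 — each down a 4th from the last.
Counting half-steps from C4 to G3: -5.

-5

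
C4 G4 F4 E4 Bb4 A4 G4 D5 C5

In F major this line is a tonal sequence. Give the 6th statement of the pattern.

Taking 3-note groups, the heads are C4, E4, G4: the pattern moves up a 3rd.
Continuing the starts: Bb4 → D5 → F5.
From F5 the diatonic shape gives F5 C6 Bb5.

F5 C6 Bb5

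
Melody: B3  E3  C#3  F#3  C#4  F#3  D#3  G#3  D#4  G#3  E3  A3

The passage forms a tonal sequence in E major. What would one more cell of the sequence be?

Unit = 4 notes; the statements start on B3, C#4, D#4, moving up a 2nd each time.
Statement 4 starts on E4 and keeps the same diatonic contour: E4 A3 F#3 B3.

E4 A3 F#3 B3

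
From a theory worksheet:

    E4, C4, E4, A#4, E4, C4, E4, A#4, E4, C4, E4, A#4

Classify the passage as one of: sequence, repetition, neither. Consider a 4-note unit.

repetition

Each 4-note cell is identical (E4 C4 E4 A#4), restated at the same pitch.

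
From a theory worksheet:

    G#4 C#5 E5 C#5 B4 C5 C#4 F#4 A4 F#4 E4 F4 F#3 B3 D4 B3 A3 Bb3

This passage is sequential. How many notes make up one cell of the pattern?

6

There are 18 notes; a 6-note unit gives 3 cells:
G#4 C#5 E5 C#5 B4 C5 | C#4 F#4 A4 F#4 E4 F4 | F#3 B3 D4 B3 A3 Bb3
That's a consistent down a 5th shift per cell, and no other grouping gives one.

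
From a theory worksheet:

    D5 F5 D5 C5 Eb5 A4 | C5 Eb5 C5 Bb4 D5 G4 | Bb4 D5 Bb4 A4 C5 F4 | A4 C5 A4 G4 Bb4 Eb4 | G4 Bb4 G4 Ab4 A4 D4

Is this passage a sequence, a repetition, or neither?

Note 4 of cell 5 is Ab4; if this were a sequence it would be F4. No unit length gives a consistent transposition pattern.

neither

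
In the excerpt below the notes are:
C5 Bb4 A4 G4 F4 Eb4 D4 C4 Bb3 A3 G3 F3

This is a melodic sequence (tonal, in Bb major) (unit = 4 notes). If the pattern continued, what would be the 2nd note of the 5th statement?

With 4-note cells, note 2 of each statement runs Bb4, Eb4, A3.
Each moves down a 5th. Continuing: D3 → G2.

G2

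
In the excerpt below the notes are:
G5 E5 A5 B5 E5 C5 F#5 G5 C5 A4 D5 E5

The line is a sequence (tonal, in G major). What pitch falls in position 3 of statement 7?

C4

With 4-note cells, note 3 of each statement runs A5, F#5, D5.
Each moves down a 3rd. Continuing: B4 → G4 → E4 → C4.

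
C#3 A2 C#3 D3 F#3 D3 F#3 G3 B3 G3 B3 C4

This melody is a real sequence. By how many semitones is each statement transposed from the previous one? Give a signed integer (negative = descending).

With a 4-note motive the entries are C#3, F#3, B3, each up a 4th from the previous.
Counting half-steps from C#3 to F#3: 5.

5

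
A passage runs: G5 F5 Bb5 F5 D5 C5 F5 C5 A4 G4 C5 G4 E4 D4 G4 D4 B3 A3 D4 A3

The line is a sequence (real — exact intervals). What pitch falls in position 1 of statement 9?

Grouping in 4s, the 1st note of each cell is G5, D5, A4, E4, B3.
Each moves down a 4th. Continuing: F#3 → C#3 → G#2 → D#2.

D#2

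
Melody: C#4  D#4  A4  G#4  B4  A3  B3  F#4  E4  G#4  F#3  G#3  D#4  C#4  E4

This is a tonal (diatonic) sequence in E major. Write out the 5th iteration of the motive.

B2 C#3 G#3 F#3 A3

Taking 5-note groups, the heads are C#4, A3, F#3: the pattern moves down a 3rd.
Carrying on: D#3 → B2.
From B2 the diatonic shape gives B2 C#3 G#3 F#3 A3.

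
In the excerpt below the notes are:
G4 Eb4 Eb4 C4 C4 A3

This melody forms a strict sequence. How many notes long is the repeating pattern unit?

2

Try groups of 2 (3 cells in 6 notes):
G4 Eb4 | Eb4 C4 | C4 A3
That's a consistent down a 3rd shift per cell, and no other grouping gives one.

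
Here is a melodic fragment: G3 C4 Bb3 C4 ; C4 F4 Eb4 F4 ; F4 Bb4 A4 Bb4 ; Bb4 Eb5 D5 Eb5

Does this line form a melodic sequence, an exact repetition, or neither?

sequence

Each 4-note cell is the previous one transposed up a 4th.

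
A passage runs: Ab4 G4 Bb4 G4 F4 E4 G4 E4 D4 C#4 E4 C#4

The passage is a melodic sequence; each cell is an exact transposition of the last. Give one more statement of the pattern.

B3 A#3 C#4 A#3

Taking 4-note groups, the heads are Ab4, F4, D4: the pattern moves down a 3rd.
Statement 4 starts on B3 and keeps the same exact contour: B3 A#3 C#4 A#3.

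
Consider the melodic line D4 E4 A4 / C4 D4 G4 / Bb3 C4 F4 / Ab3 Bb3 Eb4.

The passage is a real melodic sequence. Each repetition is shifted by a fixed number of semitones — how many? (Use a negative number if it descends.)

-2

With a 3-note motive the entries are D4, C4, Bb3, Ab3, each down a 2nd from the previous.
D4→C4 is 60 − 62 = -2 semitones.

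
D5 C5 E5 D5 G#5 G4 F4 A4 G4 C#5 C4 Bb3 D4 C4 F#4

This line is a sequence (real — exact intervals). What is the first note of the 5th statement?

Taking 5-note groups, the heads are D5, G4, C4: the pattern moves down a 5th.
Continuing: F3 → Bb2. Statement 5 starts on Bb2.

Bb2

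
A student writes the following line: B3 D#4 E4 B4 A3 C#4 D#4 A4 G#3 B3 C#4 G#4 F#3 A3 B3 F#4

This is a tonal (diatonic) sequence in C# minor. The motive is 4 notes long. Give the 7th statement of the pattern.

C#3 E3 F#3 C#4

Unit = 4 notes; the statements start on B3, A3, G#3, F#3, moving down a 2nd each time.
Extending down a 2nd: E3 → D#3 → C#3.
So cell 7 is C#3 E3 F#3 C#4.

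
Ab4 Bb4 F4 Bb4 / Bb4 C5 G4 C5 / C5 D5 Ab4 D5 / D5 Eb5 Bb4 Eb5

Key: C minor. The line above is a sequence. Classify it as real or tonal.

tonal

Every note is diatonic to C minor.
Cell 1 has -5 semitones from note 2 to 3, but cell 3 has -6 — the interval quality changes while the contour stays the same, which is the hallmark of a tonal sequence.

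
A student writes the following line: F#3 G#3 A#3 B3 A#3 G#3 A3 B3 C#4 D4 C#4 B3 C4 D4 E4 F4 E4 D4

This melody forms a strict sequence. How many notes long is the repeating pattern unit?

6

Try groups of 6 (3 cells in 18 notes):
F#3 G#3 A#3 B3 A#3 G#3 | A3 B3 C#4 D4 C#4 B3 | C4 D4 E4 F4 E4 D4
That's a consistent up a 3rd shift per cell, and no other grouping gives one.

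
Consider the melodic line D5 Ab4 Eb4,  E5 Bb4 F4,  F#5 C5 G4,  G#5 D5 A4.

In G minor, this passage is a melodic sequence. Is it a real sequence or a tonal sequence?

Each cell has the same semitone pattern (-6, -5) — intervals are preserved exactly.
And Ab4 lies outside G minor, so the sequence is real rather than tonal.

real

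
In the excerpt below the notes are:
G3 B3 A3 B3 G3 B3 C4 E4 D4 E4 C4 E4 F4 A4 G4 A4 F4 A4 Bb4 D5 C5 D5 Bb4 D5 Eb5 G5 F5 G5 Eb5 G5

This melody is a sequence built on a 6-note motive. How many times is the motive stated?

5

30 notes in groups of 6 gives 30/6 = 5 statements.
Starts: G3, C4, F4, Bb4, Eb5 — each up a 4th.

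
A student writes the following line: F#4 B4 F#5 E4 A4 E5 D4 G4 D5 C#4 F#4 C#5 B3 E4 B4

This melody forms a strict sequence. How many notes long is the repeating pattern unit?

3

There are 15 notes; a 3-note unit gives 5 cells:
F#4 B4 F#5 | E4 A4 E5 | D4 G4 D5 | C#4 F#4 C#5 | B3 E4 B4
That's a consistent down a 2nd shift per cell, and no other grouping gives one.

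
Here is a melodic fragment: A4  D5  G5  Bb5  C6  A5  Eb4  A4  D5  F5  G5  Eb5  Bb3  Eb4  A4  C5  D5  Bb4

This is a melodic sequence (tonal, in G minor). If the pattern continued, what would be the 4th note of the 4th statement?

The unit is 6 notes. Position-4 pitches of the 3 shown cells: Bb5, F5, C5.
Each moves down a 4th; the next is G4.

G4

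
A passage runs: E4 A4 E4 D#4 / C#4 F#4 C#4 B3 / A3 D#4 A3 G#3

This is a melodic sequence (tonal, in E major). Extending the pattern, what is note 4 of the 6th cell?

A2

With 4-note cells, note 4 of each statement runs D#4, B3, G#3.
Each moves down a 3rd. Continuing: E3 → C#3 → A2.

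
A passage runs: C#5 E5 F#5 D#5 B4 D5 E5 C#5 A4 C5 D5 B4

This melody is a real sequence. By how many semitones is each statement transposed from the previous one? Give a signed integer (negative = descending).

-2

The 4-note cells begin on C#5, B4, A4 — each down a 2nd from the last.
Counting half-steps from C#5 to B4: -2.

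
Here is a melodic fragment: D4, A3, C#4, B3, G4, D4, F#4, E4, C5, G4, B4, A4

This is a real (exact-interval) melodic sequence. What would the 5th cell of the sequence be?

Bb5 F5 A5 G5

The 4-note cells begin on D4, G4, C5 — each up a 4th from the last.
Extending up a 4th: F5 → Bb5.
From Bb5 the exact shape gives Bb5 F5 A5 G5.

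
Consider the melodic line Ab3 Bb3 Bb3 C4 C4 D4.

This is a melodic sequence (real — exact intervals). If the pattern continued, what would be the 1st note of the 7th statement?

With 2-note cells, note 1 of each statement runs Ab3, Bb3, C4.
Each moves up a 2nd. Continuing: D4 → E4 → F#4 → G#4.

G#4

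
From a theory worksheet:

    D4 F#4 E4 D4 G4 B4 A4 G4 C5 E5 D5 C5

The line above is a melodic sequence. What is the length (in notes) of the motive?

12 notes total. Splitting into 3 groups of 4:
D4 F#4 E4 D4 | G4 B4 A4 G4 | C5 E5 D5 C5
That's a consistent up a 4th shift per cell, and no other grouping gives one.

4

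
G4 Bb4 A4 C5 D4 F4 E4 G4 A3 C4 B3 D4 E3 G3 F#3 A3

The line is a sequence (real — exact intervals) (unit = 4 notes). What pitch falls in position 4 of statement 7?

With 4-note cells, note 4 of each statement runs C5, G4, D4, A3.
Each moves down a 4th. Continuing: E3 → B2 → F#2.

F#2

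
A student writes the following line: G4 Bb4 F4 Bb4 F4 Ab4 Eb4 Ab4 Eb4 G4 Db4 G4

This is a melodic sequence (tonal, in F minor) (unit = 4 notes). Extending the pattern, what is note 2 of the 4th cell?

The unit is 4 notes. Position-2 pitches of the 3 shown cells: Bb4, Ab4, G4.
From G4, down a 2nd gives F4.

F4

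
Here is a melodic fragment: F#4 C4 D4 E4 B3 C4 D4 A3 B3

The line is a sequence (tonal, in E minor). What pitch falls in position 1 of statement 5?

With 3-note cells, note 1 of each statement runs F#4, E4, D4.
Carrying that down a 2nd forward: C4 → B3.

B3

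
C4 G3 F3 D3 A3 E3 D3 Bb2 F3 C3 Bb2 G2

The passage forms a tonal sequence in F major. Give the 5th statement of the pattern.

With a 4-note motive the entries are C4, A3, F3, each down a 3rd from the previous.
Extending down a 3rd: D3 → Bb2.
So cell 5 is Bb2 F2 E2 C2.

Bb2 F2 E2 C2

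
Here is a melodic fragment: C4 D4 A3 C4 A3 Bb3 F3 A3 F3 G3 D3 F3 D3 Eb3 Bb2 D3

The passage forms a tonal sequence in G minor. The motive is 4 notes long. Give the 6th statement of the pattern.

G2 A2 Eb2 G2

The 4-note cells begin on C4, A3, F3, D3 — each down a 3rd from the last.
Continuing the starts: Bb2 → G2.
Statement 6 starts on G2 and keeps the same diatonic contour: G2 A2 Eb2 G2.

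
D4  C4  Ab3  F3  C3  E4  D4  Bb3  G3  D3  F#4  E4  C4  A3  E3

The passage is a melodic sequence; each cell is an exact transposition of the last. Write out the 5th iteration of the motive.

A#4 G#4 E4 C#4 G#3

The 5-note cells begin on D4, E4, F#4 — each up a 2nd from the last.
Carrying on: G#4 → A#4.
So cell 5 is A#4 G#4 E4 C#4 G#3.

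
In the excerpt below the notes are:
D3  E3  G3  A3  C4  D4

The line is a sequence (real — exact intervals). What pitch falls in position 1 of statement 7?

With 2-note cells, note 1 of each statement runs D3, G3, C4.
Extending up a 4th: F4 → Bb4 → Eb5 → Ab5.

Ab5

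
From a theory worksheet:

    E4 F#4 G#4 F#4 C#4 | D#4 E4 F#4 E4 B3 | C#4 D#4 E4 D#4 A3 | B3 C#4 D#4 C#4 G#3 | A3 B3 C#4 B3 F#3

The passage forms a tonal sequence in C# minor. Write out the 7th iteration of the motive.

Taking 5-note groups, the heads are E4, D#4, C#4, B3, A3: the pattern moves down a 2nd.
Extending down a 2nd: G#3 → F#3.
So cell 7 is F#3 G#3 A3 G#3 D#3.

F#3 G#3 A3 G#3 D#3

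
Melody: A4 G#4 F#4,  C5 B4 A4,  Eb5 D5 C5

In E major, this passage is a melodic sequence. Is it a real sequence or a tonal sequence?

Each cell has the same semitone pattern (-1, -2) — intervals are preserved exactly.
And C5 lies outside E major, so the sequence is real rather than tonal.

real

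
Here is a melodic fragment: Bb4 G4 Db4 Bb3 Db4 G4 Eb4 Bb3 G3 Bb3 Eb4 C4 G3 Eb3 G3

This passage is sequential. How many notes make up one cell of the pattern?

There are 15 notes; a 5-note unit gives 3 cells:
Bb4 G4 Db4 Bb3 Db4 | G4 Eb4 Bb3 G3 Bb3 | Eb4 C4 G3 Eb3 G3
That's a consistent down a 3rd shift per cell, and no other grouping gives one.

5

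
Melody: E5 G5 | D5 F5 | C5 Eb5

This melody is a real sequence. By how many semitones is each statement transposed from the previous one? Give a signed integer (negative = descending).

-2

The 2-note cells begin on E5, D5, C5 — each down a 2nd from the last.
E5 to D5 spans -2 semitones.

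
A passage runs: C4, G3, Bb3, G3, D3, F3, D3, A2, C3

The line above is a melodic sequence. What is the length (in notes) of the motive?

3

Try groups of 3 (3 cells in 9 notes):
C4 G3 Bb3 | G3 D3 F3 | D3 A2 C3
Every group is a transposition down a 4th of the one before; no shorter unit works.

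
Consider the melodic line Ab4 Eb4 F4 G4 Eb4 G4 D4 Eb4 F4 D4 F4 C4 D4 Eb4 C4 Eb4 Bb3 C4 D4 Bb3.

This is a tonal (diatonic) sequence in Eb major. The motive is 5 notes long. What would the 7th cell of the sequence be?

The 5-note cells begin on Ab4, G4, F4, Eb4 — each down a 2nd from the last.
Carrying on: D4 → C4 → Bb3.
So cell 7 is Bb3 F3 G3 Ab3 F3.

Bb3 F3 G3 Ab3 F3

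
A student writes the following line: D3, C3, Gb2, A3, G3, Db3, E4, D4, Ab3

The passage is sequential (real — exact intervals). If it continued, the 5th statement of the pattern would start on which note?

F#5

With a 3-note motive the entries are D3, A3, E4, each up a 5th from the previous.
Extending the heads up a 5th: B4 → F#5.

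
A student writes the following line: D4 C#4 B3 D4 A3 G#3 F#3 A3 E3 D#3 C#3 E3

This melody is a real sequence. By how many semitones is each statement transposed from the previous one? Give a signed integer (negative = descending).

-5

With a 4-note motive the entries are D4, A3, E3, each down a 4th from the previous.
D4 to A3 spans -5 semitones.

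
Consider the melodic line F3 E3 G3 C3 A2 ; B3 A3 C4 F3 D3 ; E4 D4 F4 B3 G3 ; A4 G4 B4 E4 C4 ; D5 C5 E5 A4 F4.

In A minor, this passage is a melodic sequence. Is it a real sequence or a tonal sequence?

Every note is diatonic to A minor.
Cell 1 has -1 semitones from note 1 to 2, but cell 2 has -2 — the interval quality changes while the contour stays the same, which is the hallmark of a tonal sequence.

tonal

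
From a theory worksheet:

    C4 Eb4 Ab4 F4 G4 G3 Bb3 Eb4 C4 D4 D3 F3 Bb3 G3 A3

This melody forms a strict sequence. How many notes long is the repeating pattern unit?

15 notes total. Splitting into 3 groups of 5:
C4 Eb4 Ab4 F4 G4 | G3 Bb3 Eb4 C4 D4 | D3 F3 Bb3 G3 A3
That's a consistent down a 4th shift per cell, and no other grouping gives one.

5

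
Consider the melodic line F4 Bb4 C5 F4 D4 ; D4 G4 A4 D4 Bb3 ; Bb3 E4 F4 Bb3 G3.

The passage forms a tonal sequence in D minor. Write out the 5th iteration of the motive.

E3 A3 Bb3 E3 C3

With a 5-note motive the entries are F4, D4, Bb3, each down a 3rd from the previous.
Continuing the starts: G3 → E3.
So cell 5 is E3 A3 Bb3 E3 C3.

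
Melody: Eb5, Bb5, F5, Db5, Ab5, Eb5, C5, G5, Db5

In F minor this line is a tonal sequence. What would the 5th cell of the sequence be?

Ab4 Eb5 Bb4

With a 3-note motive the entries are Eb5, Db5, C5, each down a 2nd from the previous.
Continuing the starts: Bb4 → Ab4.
Statement 5 starts on Ab4 and keeps the same diatonic contour: Ab4 Eb5 Bb4.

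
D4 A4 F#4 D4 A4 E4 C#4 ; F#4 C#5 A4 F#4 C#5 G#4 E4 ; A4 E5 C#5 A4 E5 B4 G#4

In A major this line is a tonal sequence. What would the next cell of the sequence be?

C#5 G#5 E5 C#5 G#5 D5 B4

Taking 7-note groups, the heads are D4, F#4, A4: the pattern moves up a 3rd.
Statement 4 starts on C#5 and keeps the same diatonic contour: C#5 G#5 E5 C#5 G#5 D5 B4.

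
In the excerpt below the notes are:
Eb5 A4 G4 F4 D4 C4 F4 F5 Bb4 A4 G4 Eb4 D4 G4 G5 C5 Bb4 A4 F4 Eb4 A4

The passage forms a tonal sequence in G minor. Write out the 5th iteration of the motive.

Bb5 Eb5 D5 C5 A4 G4 C5

Unit = 7 notes; the statements start on Eb5, F5, G5, moving up a 2nd each time.
Carrying on: A5 → Bb5.
So cell 5 is Bb5 Eb5 D5 C5 A4 G4 C5.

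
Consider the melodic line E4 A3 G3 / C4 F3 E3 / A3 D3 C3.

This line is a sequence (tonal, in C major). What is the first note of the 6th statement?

B2

Taking 3-note groups, the heads are E4, C4, A3: the pattern moves down a 3rd.
Extending the heads down a 3rd: F3 → D3 → B2.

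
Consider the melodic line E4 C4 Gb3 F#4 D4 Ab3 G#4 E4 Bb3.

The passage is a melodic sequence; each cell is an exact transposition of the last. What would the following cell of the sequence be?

Unit = 3 notes; the statements start on E4, F#4, G#4, moving up a 2nd each time.
So cell 4 is A#4 F#4 C4.

A#4 F#4 C4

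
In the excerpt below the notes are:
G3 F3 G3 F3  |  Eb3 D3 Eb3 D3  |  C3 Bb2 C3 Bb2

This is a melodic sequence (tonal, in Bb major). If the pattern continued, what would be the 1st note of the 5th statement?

The unit is 4 notes. Position-1 pitches of the 3 shown cells: G3, Eb3, C3.
Extending down a 3rd: A2 → F2.

F2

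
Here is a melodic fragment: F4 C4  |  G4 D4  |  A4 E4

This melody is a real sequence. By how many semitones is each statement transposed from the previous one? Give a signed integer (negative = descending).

With a 2-note motive the entries are F4, G4, A4, each up a 2nd from the previous.
Counting half-steps from F4 to G4: 2.

2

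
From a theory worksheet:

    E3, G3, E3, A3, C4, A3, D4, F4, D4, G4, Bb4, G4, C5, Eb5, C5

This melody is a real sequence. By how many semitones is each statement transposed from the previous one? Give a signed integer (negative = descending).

5

Taking 3-note groups, the heads are E3, A3, D4, G4, C5: the pattern moves up a 4th.
Counting half-steps from E3 to A3: 5.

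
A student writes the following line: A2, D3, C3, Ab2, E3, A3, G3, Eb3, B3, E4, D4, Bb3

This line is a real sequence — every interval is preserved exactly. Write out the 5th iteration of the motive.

C#5 F#5 E5 C5

With a 4-note motive the entries are A2, E3, B3, each up a 5th from the previous.
Continuing the starts: F#4 → C#5.
So cell 5 is C#5 F#5 E5 C5.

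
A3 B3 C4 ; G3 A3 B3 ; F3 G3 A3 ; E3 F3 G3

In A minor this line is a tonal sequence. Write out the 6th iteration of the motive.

C3 D3 E3

The 3-note cells begin on A3, G3, F3, E3 — each down a 2nd from the last.
Extending down a 2nd: D3 → C3.
So cell 6 is C3 D3 E3.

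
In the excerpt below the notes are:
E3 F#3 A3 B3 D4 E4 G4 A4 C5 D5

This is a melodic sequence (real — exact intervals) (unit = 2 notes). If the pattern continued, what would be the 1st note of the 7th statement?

Grouping in 2s, the 1st note of each cell is E3, A3, D4, G4, C5.
Each moves up a 4th. Continuing: F5 → Bb5.

Bb5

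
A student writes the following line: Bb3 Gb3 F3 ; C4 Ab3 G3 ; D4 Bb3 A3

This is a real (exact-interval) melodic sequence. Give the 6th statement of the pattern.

The 3-note cells begin on Bb3, C4, D4 — each up a 2nd from the last.
Extending up a 2nd: E4 → F#4 → G#4.
From G#4 the exact shape gives G#4 E4 D#4.

G#4 E4 D#4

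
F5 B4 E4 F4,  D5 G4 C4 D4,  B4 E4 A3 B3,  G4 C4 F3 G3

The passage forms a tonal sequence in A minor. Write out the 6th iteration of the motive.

The 4-note cells begin on F5, D5, B4, G4 — each down a 3rd from the last.
Carrying on: E4 → C4.
Statement 6 starts on C4 and keeps the same diatonic contour: C4 F3 B2 C3.

C4 F3 B2 C3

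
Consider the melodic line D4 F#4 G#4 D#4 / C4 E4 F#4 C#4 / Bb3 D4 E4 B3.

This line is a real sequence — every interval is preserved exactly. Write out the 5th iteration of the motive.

Gb3 Bb3 C4 G3

Taking 4-note groups, the heads are D4, C4, Bb3: the pattern moves down a 2nd.
Extending down a 2nd: Ab3 → Gb3.
Statement 5 starts on Gb3 and keeps the same exact contour: Gb3 Bb3 C4 G3.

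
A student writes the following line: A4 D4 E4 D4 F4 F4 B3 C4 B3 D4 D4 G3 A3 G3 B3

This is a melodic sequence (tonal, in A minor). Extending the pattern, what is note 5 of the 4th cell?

With 5-note cells, note 5 of each statement runs F4, D4, B3.
One more down a 3rd gives G3.

G3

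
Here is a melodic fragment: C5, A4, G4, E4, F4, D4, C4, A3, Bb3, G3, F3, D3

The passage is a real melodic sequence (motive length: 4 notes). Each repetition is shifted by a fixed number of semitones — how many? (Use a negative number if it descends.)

-7

With a 4-note motive the entries are C5, F4, Bb3, each down a 5th from the previous.
C5→F4 is 65 − 72 = -7 semitones.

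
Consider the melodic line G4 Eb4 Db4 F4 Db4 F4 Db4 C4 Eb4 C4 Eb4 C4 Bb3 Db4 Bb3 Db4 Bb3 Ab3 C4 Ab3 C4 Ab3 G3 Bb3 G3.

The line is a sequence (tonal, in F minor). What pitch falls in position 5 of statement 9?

C3

The unit is 5 notes. Position-5 pitches of the 5 shown cells: Db4, C4, Bb3, Ab3, G3.
Carrying that down a 2nd forward: F3 → Eb3 → Db3 → C3.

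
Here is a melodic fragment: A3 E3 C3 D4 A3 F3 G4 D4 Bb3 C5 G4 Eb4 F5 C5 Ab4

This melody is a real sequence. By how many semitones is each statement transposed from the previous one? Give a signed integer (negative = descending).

5

The 3-note cells begin on A3, D4, G4, C5, F5 — each up a 4th from the last.
Counting half-steps from A3 to D4: 5.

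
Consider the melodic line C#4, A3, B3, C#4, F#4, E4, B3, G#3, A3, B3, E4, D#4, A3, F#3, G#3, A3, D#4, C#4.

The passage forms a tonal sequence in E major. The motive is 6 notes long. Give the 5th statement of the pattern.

F#3 D#3 E3 F#3 B3 A3

Unit = 6 notes; the statements start on C#4, B3, A3, moving down a 2nd each time.
Carrying on: G#3 → F#3.
So cell 5 is F#3 D#3 E3 F#3 B3 A3.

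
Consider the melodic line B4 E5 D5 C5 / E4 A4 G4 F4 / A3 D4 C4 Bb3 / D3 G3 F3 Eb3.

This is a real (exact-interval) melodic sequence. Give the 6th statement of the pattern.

The 4-note cells begin on B4, E4, A3, D3 — each down a 5th from the last.
Continuing the starts: G2 → C2.
From C2 the exact shape gives C2 F2 Eb2 Db2.

C2 F2 Eb2 Db2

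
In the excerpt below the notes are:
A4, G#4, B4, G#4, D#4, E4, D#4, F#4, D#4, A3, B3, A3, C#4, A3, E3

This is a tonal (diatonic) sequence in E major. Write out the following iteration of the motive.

F#3 E3 G#3 E3 B2

Unit = 5 notes; the statements start on A4, E4, B3, moving down a 4th each time.
From F#3 the diatonic shape gives F#3 E3 G#3 E3 B2.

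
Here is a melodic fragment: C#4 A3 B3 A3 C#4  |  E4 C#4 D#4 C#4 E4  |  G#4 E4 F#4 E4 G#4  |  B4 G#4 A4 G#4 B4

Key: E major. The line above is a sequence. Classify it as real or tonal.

tonal

Every note is diatonic to E major.
Cell 1 has -4 semitones from note 1 to 2, but cell 2 has -3 — the interval quality changes while the contour stays the same, which is the hallmark of a tonal sequence.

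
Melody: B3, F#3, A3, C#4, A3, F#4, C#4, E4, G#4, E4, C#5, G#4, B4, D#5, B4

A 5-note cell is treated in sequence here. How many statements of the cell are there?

3

15 notes in groups of 5 gives 15/5 = 3 statements.
Starts: B3, F#4, C#5 — each up a 5th.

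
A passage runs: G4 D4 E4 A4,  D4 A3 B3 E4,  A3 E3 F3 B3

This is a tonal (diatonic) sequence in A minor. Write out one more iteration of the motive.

E3 B2 C3 F3

The 4-note cells begin on G4, D4, A3 — each down a 4th from the last.
Statement 4 starts on E3 and keeps the same diatonic contour: E3 B2 C3 F3.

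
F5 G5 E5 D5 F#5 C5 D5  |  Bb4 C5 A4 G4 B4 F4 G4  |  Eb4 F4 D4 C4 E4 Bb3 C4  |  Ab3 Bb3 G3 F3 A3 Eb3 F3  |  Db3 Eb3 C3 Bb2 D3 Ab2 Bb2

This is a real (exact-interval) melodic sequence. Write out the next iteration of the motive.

Gb2 Ab2 F2 Eb2 G2 Db2 Eb2

The 7-note cells begin on F5, Bb4, Eb4, Ab3, Db3 — each down a 5th from the last.
Statement 6 starts on Gb2 and keeps the same exact contour: Gb2 Ab2 F2 Eb2 G2 Db2 Eb2.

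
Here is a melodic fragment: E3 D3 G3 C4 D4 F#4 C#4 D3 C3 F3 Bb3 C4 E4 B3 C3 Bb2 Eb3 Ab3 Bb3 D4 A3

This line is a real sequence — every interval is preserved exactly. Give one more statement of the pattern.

Bb2 Ab2 Db3 Gb3 Ab3 C4 G3

Unit = 7 notes; the statements start on E3, D3, C3, moving down a 2nd each time.
Statement 4 starts on Bb2 and keeps the same exact contour: Bb2 Ab2 Db3 Gb3 Ab3 C4 G3.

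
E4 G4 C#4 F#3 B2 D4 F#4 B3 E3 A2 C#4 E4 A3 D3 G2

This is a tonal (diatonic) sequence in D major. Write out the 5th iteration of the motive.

The 5-note cells begin on E4, D4, C#4 — each down a 2nd from the last.
Carrying on: B3 → A3.
From A3 the diatonic shape gives A3 C#4 F#3 B2 E2.

A3 C#4 F#3 B2 E2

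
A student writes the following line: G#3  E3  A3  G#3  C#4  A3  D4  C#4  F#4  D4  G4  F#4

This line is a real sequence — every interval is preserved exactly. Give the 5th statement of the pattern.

With a 4-note motive the entries are G#3, C#4, F#4, each up a 4th from the previous.
Continuing the starts: B4 → E5.
From E5 the exact shape gives E5 C5 F5 E5.

E5 C5 F5 E5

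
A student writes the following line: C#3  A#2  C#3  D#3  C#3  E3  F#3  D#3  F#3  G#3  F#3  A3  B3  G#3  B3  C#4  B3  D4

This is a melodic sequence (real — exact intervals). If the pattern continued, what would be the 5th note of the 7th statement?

The unit is 6 notes. Position-5 pitches of the 3 shown cells: C#3, F#3, B3.
Each moves up a 4th. Continuing: E4 → A4 → D5 → G5.

G5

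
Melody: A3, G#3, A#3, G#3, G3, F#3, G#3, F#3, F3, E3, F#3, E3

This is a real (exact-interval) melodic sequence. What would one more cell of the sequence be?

Eb3 D3 E3 D3

Taking 4-note groups, the heads are A3, G3, F3: the pattern moves down a 2nd.
From Eb3 the exact shape gives Eb3 D3 E3 D3.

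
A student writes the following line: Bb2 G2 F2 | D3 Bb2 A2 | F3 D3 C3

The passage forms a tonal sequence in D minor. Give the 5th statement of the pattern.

C4 A3 G3

With a 3-note motive the entries are Bb2, D3, F3, each up a 3rd from the previous.
Extending up a 3rd: A3 → C4.
So cell 5 is C4 A3 G3.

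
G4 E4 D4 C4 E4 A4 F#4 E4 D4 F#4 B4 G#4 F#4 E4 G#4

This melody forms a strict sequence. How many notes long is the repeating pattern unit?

5

15 notes total. Splitting into 3 groups of 5:
G4 E4 D4 C4 E4 | A4 F#4 E4 D4 F#4 | B4 G#4 F#4 E4 G#4
Every group is a transposition up a 2nd of the one before; no shorter unit works.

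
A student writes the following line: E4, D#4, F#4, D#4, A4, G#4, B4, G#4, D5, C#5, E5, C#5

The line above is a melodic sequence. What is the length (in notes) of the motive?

4

There are 12 notes; a 4-note unit gives 3 cells:
E4 D#4 F#4 D#4 | A4 G#4 B4 G#4 | D5 C#5 E5 C#5
Every group is a transposition up a 4th of the one before; no shorter unit works.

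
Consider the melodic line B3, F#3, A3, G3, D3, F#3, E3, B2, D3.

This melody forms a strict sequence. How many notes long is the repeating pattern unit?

9 notes total. Splitting into 3 groups of 3:
B3 F#3 A3 | G3 D3 F#3 | E3 B2 D3
That's a consistent down a 3rd shift per cell, and no other grouping gives one.

3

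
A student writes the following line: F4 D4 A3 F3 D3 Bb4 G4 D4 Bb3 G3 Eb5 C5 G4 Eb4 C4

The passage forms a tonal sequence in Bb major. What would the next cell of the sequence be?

Unit = 5 notes; the statements start on F4, Bb4, Eb5, moving up a 4th each time.
Statement 4 starts on A5 and keeps the same diatonic contour: A5 F5 C5 A4 F4.

A5 F5 C5 A4 F4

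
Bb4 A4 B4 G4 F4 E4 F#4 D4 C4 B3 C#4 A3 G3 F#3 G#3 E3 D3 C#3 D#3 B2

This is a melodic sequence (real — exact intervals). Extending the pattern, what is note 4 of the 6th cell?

F#2

Grouping in 4s, the 4th note of each cell is G4, D4, A3, E3, B2.
One more down a 4th gives F#2.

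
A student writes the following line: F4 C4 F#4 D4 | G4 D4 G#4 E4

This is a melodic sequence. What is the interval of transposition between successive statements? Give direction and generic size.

up a 2nd

Taking 4-note groups, the heads are F4, G4: the pattern moves up a 2nd.
F4 to G4 is up a 2nd.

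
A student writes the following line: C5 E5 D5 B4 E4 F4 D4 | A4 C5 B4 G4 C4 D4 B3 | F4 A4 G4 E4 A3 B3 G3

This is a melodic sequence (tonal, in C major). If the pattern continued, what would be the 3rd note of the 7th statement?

The unit is 7 notes. Position-3 pitches of the 3 shown cells: D5, B4, G4.
Carrying that down a 3rd forward: E4 → C4 → A3 → F3.

F3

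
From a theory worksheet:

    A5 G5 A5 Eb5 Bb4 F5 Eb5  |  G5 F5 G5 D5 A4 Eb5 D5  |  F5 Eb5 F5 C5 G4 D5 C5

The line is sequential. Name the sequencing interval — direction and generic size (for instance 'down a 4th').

down a 2nd

Unit = 7 notes; the statements start on A5, G5, F5, moving down a 2nd each time.
A5 to G5 is down a 2nd.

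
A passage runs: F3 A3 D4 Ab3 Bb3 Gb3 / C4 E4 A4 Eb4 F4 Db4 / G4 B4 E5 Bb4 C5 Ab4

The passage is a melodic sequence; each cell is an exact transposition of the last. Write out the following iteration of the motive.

Unit = 6 notes; the statements start on F3, C4, G4, moving up a 5th each time.
So cell 4 is D5 F#5 B5 F5 G5 Eb5.

D5 F#5 B5 F5 G5 Eb5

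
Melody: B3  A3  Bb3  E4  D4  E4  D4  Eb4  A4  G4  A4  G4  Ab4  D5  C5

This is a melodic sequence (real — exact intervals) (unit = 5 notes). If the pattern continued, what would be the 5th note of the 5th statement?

Bb5

With 5-note cells, note 5 of each statement runs D4, G4, C5.
Extending up a 4th: F5 → Bb5.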